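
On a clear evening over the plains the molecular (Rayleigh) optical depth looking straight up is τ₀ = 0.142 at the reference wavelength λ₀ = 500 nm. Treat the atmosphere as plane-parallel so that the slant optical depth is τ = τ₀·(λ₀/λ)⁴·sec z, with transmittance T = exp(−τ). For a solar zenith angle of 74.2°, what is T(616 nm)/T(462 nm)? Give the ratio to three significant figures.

1.63

Airmass: sec 74.2° = 3.6727.
τ(616 nm) = 0.142 × (500/616)⁴ × 3.6727 = 0.142 × 0.4341 × 3.6727 = 0.2264.
τ(462 nm) = 0.142 × (500/462)⁴ × 3.6727 = 0.142 × 1.3719 × 3.6727 = 0.7155.
T(616)/T(462) = exp(τ_B − τ_A) = exp(0.4891) = 1.6308.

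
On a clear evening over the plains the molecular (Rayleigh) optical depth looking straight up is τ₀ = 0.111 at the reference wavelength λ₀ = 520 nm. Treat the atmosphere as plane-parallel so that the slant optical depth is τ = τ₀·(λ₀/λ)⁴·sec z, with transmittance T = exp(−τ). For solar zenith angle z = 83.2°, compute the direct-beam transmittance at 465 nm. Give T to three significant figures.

0.231

sec 83.2° = 8.4457.
τ = 0.111 × (520/465)⁴ × 8.4457 = 0.111 × 1.5639 × 8.4457 = 1.4661.
T = exp(−1.4661) = 0.2308.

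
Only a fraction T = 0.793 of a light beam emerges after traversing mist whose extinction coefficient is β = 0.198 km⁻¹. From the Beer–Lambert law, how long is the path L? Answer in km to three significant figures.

1.17 km

Beer–Lambert: T = exp(−βL) ⇒ L = −ln(T)/β = −ln(0.793)/0.198 = 0.2319/0.198 = 1.171 km.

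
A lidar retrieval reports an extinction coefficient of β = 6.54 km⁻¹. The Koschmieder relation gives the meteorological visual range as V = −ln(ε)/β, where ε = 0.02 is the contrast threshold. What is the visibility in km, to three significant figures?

V = −ln(0.02) / 6.54 = 3.912 / 6.54 = 0.5982 km.

0.598 km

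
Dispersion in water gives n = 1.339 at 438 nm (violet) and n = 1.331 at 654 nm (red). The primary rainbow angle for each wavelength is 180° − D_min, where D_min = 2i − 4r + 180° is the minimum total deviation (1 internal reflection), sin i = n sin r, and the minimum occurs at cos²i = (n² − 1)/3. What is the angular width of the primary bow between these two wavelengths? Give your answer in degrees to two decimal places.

At 438 nm (n = 1.339): cos²i = 0.26431 → i = 59.062°, r = 39.834°, D_min = 138.786°, rainbow angle = 41.214°.
At 654 nm (n = 1.331): cos²i = 0.25719 → i = 59.527°, r = 40.356°, D_min = 137.630°, rainbow angle = 42.370°.
Angular width = |41.214° − 42.370°| = 1.156°.

1.16°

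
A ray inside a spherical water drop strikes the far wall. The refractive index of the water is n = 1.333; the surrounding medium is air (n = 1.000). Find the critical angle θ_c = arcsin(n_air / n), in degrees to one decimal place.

sin θ_c = n_air / n = 1.000 / 1.333 = 0.7502.
θ_c = arcsin(0.7502) = 48.61°.

48.6°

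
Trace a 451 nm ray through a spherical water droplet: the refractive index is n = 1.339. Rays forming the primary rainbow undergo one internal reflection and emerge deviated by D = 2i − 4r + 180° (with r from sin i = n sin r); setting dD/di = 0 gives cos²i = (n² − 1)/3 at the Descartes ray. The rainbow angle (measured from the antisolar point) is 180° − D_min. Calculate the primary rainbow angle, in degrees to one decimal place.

cos²i = (1.79292 − 1)/3 = 0.26431; i = arccos(0.51411) = 59.062°.
sin r = sin 59.062°/1.339 = 0.64057; r = 39.834°.
D_min = 2·59.062° − 4·39.834° + 180° = 138.786°.
Rainbow angle = 180° − D_min = 41.214°.

41.2°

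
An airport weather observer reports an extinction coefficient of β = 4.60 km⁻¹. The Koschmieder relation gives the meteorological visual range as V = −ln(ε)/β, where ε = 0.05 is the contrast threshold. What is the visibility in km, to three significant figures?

0.651 km

V = −ln(0.05) / 4.60 = 2.996 / 4.60 = 0.6512 km.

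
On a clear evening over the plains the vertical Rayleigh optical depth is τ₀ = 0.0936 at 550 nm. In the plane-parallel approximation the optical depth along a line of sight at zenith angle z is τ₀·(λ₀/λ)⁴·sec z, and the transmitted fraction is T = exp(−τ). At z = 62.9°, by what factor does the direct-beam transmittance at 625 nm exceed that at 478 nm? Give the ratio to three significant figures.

Airmass: sec 62.9° = 2.1952.
τ(625 nm) = 0.0936 × (550/625)⁴ × 2.1952 = 0.0936 × 0.5997 × 2.1952 = 0.1232.
τ(478 nm) = 0.0936 × (550/478)⁴ × 2.1952 = 0.0936 × 1.7528 × 2.1952 = 0.3602.
T(625)/T(478) = exp(τ_B − τ_A) = exp(0.2369) = 1.2674.

1.27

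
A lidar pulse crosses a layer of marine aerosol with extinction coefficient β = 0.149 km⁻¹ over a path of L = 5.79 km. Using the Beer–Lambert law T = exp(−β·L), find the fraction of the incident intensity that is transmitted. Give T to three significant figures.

τ = β·L = 0.149 × 5.79 = 0.8627.
T = exp(−0.8627) = 0.4220.

0.422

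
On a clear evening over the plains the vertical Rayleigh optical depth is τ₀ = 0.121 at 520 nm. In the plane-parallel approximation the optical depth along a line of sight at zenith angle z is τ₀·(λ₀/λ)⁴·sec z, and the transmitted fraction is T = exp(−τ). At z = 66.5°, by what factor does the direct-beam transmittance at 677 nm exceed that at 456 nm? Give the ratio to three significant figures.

1.50

Airmass: sec 66.5° = 2.5078.
τ(677 nm) = 0.121 × (520/677)⁴ × 2.5078 = 0.121 × 0.3481 × 2.5078 = 0.1056.
τ(456 nm) = 0.121 × (520/456)⁴ × 2.5078 = 0.121 × 1.6910 × 2.5078 = 0.5131.
T(677)/T(456) = exp(τ_B − τ_A) = exp(0.4075) = 1.5031.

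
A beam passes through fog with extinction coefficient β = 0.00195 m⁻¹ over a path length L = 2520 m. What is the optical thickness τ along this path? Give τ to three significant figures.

τ = β·L = 0.00195 × 2520 = 4.9140.

4.91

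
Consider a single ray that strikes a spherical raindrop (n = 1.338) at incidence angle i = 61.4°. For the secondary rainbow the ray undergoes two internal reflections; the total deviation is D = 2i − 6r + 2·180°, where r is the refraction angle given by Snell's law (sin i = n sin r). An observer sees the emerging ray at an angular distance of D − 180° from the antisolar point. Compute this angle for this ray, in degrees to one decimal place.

56.7°

sin r = sin 61.4° / 1.338 = 0.8780/1.338 = 0.6562; r = 41.01°.
D = 2·61.4° − 6·41.01° + 2·180° = 122.80° − 246.06° + 360° = 236.74°.
Angle from antisolar point = D − 180° = 56.74°.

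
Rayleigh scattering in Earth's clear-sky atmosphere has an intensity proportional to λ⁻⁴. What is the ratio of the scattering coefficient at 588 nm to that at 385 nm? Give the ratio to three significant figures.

0.184

Rayleigh scattering ∝ λ⁻⁴, so the ratio of coefficients is the inverse fourth power of the wavelength ratio.
σ(588)/σ(385) = (385/588)⁴ = (0.6548)⁴ = 0.1838.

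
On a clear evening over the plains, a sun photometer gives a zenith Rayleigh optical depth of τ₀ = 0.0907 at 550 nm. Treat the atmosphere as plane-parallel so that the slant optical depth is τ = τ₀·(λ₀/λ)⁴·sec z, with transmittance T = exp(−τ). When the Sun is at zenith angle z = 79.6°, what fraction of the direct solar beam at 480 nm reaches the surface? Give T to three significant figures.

sec 79.6° = 5.5396.
τ = 0.0907 × (550/480)⁴ × 5.5396 = 0.0907 × 1.7238 × 5.5396 = 0.8661.
T = exp(−0.8661) = 0.4206.

0.421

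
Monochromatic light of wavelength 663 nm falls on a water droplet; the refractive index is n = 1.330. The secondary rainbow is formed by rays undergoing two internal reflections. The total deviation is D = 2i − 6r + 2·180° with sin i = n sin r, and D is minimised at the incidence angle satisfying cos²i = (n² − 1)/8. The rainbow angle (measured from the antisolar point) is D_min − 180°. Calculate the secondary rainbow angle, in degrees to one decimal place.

50.1°

cos²i = (1.76890 − 1)/8 = 0.09611; i = arccos(0.31002) = 71.940°.
sin r = sin 71.940°/1.330 = 0.71483; r = 45.630°.
D_min = 2·71.940° − 6·45.630° + 360° = 230.101°.
Rainbow angle = D_min − 180° = 50.101°.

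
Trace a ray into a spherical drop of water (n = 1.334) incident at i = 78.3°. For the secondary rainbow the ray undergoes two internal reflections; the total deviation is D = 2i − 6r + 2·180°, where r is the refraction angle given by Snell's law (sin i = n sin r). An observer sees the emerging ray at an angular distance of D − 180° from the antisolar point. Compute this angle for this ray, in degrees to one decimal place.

sin r = sin 78.3° / 1.334 = 0.9792/1.334 = 0.7341; r = 47.23°.
D = 2·78.3° − 6·47.23° + 2·180° = 156.60° − 283.36° + 360° = 233.24°.
Angle from antisolar point = D − 180° = 53.24°.

53.2°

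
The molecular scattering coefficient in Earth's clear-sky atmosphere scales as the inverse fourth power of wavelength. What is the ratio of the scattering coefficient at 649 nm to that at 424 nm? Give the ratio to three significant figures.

0.182

Rayleigh scattering ∝ λ⁻⁴, so the ratio of coefficients is the inverse fourth power of the wavelength ratio.
σ(649)/σ(424) = (424/649)⁴ = (0.6533)⁴ = 0.1822.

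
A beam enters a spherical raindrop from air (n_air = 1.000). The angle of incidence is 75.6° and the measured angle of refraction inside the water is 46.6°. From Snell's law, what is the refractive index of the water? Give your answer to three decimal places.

n = sin θ_i / sin θ_r = sin 75.6° / sin 46.6° = 0.9686 / 0.7266 = 1.3331.

1.333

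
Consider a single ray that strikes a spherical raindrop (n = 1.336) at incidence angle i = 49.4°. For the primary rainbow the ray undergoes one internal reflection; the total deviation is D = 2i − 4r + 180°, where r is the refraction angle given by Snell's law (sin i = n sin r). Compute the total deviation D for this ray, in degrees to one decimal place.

140.3°

sin r = sin 49.4° / 1.336 = 0.7593/1.336 = 0.5683; r = 34.63°.
D = 2·49.4° − 4·34.63° + 180° = 98.80° − 138.53° + 180° = 140.27°.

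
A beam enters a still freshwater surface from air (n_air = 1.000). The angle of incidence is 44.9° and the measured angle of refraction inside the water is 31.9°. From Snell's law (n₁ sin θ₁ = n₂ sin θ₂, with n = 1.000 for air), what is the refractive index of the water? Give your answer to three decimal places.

1.336

n = sin θ_i / sin θ_r = sin 44.9° / sin 31.9° = 0.7059 / 0.5284 = 1.3358.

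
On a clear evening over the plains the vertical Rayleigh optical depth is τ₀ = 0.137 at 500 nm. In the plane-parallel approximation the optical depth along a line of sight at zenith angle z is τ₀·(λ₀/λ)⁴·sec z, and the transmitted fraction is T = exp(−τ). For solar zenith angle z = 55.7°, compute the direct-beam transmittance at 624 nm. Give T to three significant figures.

0.905

sec 55.7° = 1.7745.
τ = 0.137 × (500/624)⁴ × 1.7745 = 0.137 × 0.4122 × 1.7745 = 0.1002.
T = exp(−0.1002) = 0.9046.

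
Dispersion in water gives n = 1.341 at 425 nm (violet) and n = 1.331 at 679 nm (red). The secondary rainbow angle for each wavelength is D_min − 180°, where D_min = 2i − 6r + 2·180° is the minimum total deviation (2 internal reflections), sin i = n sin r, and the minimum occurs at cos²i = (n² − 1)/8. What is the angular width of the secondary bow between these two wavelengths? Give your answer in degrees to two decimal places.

At 425 nm (n = 1.341): cos²i = 0.09979 → i = 71.586°, r = 45.034°, D_min = 232.966°, rainbow angle = 52.966°.
At 679 nm (n = 1.331): cos²i = 0.09645 → i = 71.907°, r = 45.575°, D_min = 230.365°, rainbow angle = 50.365°.
Angular width = |52.966° − 50.365°| = 2.601°.

2.60°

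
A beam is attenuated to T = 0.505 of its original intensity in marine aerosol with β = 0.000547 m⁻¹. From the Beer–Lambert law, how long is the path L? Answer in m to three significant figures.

Beer–Lambert: T = exp(−βL) ⇒ L = −ln(T)/β = −ln(0.505)/0.000547 = 0.6832/0.000547 = 1249 m.

1250 m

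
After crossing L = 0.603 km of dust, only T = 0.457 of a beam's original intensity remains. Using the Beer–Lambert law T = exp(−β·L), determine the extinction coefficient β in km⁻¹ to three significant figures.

1.30 km⁻¹

Beer–Lambert: T = exp(−βL) ⇒ β = −ln(T)/L = −ln(0.457)/0.603 = 0.7831/0.603 = 1.299 km⁻¹.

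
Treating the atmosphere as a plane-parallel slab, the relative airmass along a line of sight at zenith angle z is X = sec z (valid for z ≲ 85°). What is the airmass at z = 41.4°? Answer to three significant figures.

1.33

X = sec z = 1/cos 41.4° = 1/0.7501 = 1.3331.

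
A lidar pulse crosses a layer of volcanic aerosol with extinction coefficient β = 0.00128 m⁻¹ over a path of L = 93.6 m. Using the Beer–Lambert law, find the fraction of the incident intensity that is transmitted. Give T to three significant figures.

τ = β·L = 0.00128 × 93.6 = 0.1198.
T = exp(−0.1198) = 0.8871.

0.887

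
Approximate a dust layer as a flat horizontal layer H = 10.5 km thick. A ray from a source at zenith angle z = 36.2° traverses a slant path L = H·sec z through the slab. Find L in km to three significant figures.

sec z = 1/cos 36.2° = 1.2392.
L = 10.5 × 1.2392 = 13.012 km.

13.0 km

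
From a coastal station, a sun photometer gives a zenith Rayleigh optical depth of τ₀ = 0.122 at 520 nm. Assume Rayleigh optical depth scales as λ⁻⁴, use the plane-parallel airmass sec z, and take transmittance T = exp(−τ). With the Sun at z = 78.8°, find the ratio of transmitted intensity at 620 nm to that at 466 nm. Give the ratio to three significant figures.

Airmass: sec 78.8° = 5.1484.
τ(620 nm) = 0.122 × (520/620)⁴ × 5.1484 = 0.122 × 0.4948 × 5.1484 = 0.3108.
τ(466 nm) = 0.122 × (520/466)⁴ × 5.1484 = 0.122 × 1.5505 × 5.1484 = 0.9739.
T(620)/T(466) = exp(τ_B − τ_A) = exp(0.6631) = 1.9408.

1.94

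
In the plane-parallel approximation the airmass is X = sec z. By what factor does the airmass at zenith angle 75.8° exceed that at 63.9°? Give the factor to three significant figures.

X(75.8°)/X(63.9°) = sec 75.8° / sec 63.9° = cos 63.9° / cos 75.8° = 0.4399/0.2453 = 1.7934.

1.79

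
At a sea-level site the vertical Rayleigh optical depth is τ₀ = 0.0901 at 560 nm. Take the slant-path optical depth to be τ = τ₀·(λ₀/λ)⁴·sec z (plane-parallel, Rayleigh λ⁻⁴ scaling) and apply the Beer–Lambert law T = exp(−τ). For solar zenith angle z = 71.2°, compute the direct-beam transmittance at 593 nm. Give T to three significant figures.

sec 71.2° = 3.1030.
τ = 0.0901 × (560/593)⁴ × 3.1030 = 0.0901 × 0.7953 × 3.1030 = 0.2224.
T = exp(−0.2224) = 0.8006.

0.801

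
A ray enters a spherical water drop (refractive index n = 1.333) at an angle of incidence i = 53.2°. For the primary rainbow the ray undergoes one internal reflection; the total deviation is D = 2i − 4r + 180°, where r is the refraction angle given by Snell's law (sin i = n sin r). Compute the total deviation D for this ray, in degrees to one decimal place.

138.7°

sin r = sin 53.2° / 1.333 = 0.8007/1.333 = 0.6007; r = 36.92°.
D = 2·53.2° − 4·36.92° + 180° = 106.40° − 147.68° + 180° = 138.72°.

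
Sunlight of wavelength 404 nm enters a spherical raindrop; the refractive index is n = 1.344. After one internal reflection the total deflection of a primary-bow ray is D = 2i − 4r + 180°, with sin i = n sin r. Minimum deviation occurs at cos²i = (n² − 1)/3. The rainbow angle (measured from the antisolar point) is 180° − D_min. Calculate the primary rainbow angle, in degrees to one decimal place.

cos²i = (1.80634 − 1)/3 = 0.26878; i = arccos(0.51844) = 58.772°.
sin r = sin 58.772°/1.344 = 0.63625; r = 39.512°.
D_min = 2·58.772° − 4·39.512° + 180° = 139.495°.
Rainbow angle = 180° − D_min = 40.505°.

40.5°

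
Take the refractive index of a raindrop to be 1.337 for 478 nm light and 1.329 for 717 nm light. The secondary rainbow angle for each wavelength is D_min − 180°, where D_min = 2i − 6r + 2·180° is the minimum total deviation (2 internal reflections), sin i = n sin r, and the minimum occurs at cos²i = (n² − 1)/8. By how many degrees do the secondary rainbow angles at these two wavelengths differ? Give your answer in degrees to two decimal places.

At 478 nm (n = 1.337): cos²i = 0.09845 → i = 71.714°, r = 45.249°, D_min = 231.934°, rainbow angle = 51.934°.
At 717 nm (n = 1.329): cos²i = 0.09578 → i = 71.972°, r = 45.685°, D_min = 229.837°, rainbow angle = 49.837°.
Angular width = |51.934° − 49.837°| = 2.097°.

2.10°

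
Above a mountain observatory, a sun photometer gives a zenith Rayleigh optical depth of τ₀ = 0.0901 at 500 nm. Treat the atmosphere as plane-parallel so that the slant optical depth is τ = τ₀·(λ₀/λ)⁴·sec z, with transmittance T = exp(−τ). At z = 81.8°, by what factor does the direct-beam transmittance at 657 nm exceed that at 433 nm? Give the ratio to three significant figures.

Airmass: sec 81.8° = 7.0112.
τ(657 nm) = 0.0901 × (500/657)⁴ × 7.0112 = 0.0901 × 0.3354 × 7.0112 = 0.2119.
τ(433 nm) = 0.0901 × (500/433)⁴ × 7.0112 = 0.0901 × 1.7780 × 7.0112 = 1.1232.
T(657)/T(433) = exp(τ_B − τ_A) = exp(0.9113) = 2.4875.

2.49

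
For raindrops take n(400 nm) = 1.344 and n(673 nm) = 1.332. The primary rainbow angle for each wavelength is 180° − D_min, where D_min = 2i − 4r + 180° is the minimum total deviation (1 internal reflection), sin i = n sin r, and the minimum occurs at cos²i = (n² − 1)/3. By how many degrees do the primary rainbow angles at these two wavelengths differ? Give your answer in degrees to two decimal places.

1.72°

At 400 nm (n = 1.344): cos²i = 0.26878 → i = 58.772°, r = 39.512°, D_min = 139.495°, rainbow angle = 40.505°.
At 673 nm (n = 1.332): cos²i = 0.25807 → i = 59.469°, r = 40.290°, D_min = 137.776°, rainbow angle = 42.224°.
Angular width = |40.505° − 42.224°| = 1.719°.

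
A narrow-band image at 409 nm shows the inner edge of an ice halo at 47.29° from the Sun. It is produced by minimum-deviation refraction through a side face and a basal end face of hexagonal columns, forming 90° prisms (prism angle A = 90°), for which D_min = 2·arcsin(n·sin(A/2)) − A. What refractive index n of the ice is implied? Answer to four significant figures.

1.317

Rearranging: n = sin((D_min + A)/2) / sin(A/2).
(D_min + A)/2 = (47.29° + 90°)/2 = 68.645°.
n = sin 68.645° / sin 45° = 0.9313 / 0.7071 = 1.3171.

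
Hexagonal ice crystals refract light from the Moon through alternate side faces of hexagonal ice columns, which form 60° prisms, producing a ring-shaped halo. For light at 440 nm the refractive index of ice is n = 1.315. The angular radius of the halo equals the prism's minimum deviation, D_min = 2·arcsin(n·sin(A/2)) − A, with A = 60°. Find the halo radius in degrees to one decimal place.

n·sin(A/2) = 1.315 × sin 30° = 1.315 × 0.5000 = 0.6575.
D_min = 2·arcsin(0.6575) − 60° = 2 × 41.109° − 60° = 22.219°.

22.2°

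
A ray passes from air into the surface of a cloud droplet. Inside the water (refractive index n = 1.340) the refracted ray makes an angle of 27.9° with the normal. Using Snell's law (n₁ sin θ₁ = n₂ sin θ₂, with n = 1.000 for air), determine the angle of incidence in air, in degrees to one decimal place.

38.8°

Snell: sin θ_i = n · sin θ_r = 1.340 × sin 27.9° = 1.340 × 0.4679 = 0.6270.
θ_i = arcsin(0.6270) = 38.83°.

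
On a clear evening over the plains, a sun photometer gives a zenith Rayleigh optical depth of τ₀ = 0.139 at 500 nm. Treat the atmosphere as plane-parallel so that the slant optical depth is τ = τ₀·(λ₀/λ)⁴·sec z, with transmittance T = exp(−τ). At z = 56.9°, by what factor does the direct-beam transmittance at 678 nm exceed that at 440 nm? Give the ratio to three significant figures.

Airmass: sec 56.9° = 1.8312.
τ(678 nm) = 0.139 × (500/678)⁴ × 1.8312 = 0.139 × 0.2958 × 1.8312 = 0.0753.
τ(440 nm) = 0.139 × (500/440)⁴ × 1.8312 = 0.139 × 1.6675 × 1.8312 = 0.4244.
T(678)/T(440) = exp(τ_B − τ_A) = exp(0.3492) = 1.4179.

1.42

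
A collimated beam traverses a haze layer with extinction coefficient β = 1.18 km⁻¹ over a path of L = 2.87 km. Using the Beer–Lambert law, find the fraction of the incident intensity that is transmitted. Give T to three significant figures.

0.0338

τ = β·L = 1.18 × 2.87 = 3.3866.
T = exp(−3.3866) = 0.0338.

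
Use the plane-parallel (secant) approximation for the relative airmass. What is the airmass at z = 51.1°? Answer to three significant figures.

1.59

X = sec z = 1/cos 51.1° = 1/0.6280 = 1.5925.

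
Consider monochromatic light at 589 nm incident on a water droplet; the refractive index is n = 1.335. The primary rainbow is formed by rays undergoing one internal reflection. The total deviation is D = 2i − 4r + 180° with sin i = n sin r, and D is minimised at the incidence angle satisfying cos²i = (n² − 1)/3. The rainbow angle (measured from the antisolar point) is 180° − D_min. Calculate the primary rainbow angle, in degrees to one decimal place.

41.8°

cos²i = (1.78222 − 1)/3 = 0.26074; i = arccos(0.51063) = 59.294°.
sin r = sin 59.294°/1.335 = 0.64405; r = 40.094°.
D_min = 2·59.294° − 4·40.094° + 180° = 138.212°.
Rainbow angle = 180° − D_min = 41.788°.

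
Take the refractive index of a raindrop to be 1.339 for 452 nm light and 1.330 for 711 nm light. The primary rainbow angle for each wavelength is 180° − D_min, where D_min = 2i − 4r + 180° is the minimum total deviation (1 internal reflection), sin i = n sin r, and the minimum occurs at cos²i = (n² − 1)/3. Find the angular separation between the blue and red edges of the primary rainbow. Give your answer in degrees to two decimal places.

At 452 nm (n = 1.339): cos²i = 0.26431 → i = 59.062°, r = 39.834°, D_min = 138.786°, rainbow angle = 41.214°.
At 711 nm (n = 1.330): cos²i = 0.25630 → i = 59.585°, r = 40.422°, D_min = 137.484°, rainbow angle = 42.516°.
Angular width = |41.214° − 42.516°| = 1.303°.

1.30°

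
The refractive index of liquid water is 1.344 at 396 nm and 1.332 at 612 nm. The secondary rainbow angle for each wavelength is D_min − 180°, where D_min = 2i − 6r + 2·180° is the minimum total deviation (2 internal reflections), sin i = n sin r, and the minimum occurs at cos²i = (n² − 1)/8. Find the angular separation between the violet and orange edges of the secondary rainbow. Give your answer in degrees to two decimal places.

At 396 nm (n = 1.344): cos²i = 0.10079 → i = 71.490°, r = 44.874°, D_min = 233.733°, rainbow angle = 53.733°.
At 612 nm (n = 1.332): cos²i = 0.09678 → i = 71.875°, r = 45.520°, D_min = 230.628°, rainbow angle = 50.628°.
Angular width = |53.733° − 50.628°| = 3.104°.

3.10°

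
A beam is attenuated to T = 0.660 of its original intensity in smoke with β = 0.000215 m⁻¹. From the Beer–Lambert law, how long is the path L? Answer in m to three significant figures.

Beer–Lambert: T = exp(−βL) ⇒ L = −ln(T)/β = −ln(0.660)/0.000215 = 0.4155/0.000215 = 1933 m.

1930 m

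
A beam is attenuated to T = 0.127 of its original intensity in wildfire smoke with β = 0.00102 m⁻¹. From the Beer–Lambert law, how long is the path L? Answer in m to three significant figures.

2020 m

Beer–Lambert: T = exp(−βL) ⇒ L = −ln(T)/β = −ln(0.127)/0.00102 = 2.0636/0.00102 = 2023 m.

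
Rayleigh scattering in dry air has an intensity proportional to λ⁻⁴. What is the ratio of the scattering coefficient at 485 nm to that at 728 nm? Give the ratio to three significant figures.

Rayleigh scattering ∝ λ⁻⁴, so the ratio of coefficients is the inverse fourth power of the wavelength ratio.
σ(485)/σ(728) = (728/485)⁴ = (1.5010)⁴ = 5.076.

5.08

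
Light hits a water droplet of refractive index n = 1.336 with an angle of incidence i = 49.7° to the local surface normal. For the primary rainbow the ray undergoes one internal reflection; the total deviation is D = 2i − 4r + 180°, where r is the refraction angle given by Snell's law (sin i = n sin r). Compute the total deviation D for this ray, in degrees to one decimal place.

sin r = sin 49.7° / 1.336 = 0.7627/1.336 = 0.5709; r = 34.81°.
D = 2·49.7° − 4·34.81° + 180° = 99.40° − 139.24° + 180° = 140.16°.

140.2°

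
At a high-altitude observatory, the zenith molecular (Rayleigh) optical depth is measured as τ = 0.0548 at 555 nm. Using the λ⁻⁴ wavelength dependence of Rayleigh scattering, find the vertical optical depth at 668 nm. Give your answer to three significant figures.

0.0261

τ(668 nm) = τ(555 nm) × (555/668)⁴ = 0.0548 × (0.8308)⁴ = 0.0548 × 0.4765 = 0.0261.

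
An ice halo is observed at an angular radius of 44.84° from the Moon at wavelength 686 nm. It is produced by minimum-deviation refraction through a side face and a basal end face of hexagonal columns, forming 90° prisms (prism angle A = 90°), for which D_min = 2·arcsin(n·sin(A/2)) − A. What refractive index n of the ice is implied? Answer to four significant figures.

Rearranging: n = sin((D_min + A)/2) / sin(A/2).
(D_min + A)/2 = (44.84° + 90°)/2 = 67.420°.
n = sin 67.420° / sin 45° = 0.9233 / 0.7071 = 1.3058.

1.306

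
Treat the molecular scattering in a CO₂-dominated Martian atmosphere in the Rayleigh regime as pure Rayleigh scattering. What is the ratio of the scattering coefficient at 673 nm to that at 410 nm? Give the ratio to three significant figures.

Rayleigh scattering ∝ λ⁻⁴, so the ratio of coefficients is the inverse fourth power of the wavelength ratio.
σ(673)/σ(410) = (410/673)⁴ = (0.6092)⁴ = 0.1377.

0.138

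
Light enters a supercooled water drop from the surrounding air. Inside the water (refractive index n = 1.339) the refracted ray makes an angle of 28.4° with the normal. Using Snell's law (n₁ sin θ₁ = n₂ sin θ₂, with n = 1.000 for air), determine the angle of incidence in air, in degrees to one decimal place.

Snell: sin θ_i = n · sin θ_r = 1.339 × sin 28.4° = 1.339 × 0.4756 = 0.6369.
θ_i = arcsin(0.6369) = 39.56°.

39.6°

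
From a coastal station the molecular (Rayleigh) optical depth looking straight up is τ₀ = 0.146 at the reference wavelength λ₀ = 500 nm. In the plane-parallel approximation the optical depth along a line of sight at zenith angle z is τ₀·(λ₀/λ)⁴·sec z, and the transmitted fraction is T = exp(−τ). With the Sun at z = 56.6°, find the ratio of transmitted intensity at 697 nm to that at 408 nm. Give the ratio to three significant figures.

Airmass: sec 56.6° = 1.8166.
τ(697 nm) = 0.146 × (500/697)⁴ × 1.8166 = 0.146 × 0.2648 × 1.8166 = 0.0702.
τ(408 nm) = 0.146 × (500/408)⁴ × 1.8166 = 0.146 × 2.2555 × 1.8166 = 0.5982.
T(697)/T(408) = exp(τ_B − τ_A) = exp(0.5280) = 1.6955.

1.70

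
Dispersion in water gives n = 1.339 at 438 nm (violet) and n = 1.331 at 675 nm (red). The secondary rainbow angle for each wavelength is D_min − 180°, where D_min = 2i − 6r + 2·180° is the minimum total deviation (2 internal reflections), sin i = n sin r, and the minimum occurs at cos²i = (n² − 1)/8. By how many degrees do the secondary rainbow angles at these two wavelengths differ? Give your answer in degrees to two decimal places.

2.09°

At 438 nm (n = 1.339): cos²i = 0.09912 → i = 71.650°, r = 45.141°, D_min = 232.451°, rainbow angle = 52.451°.
At 675 nm (n = 1.331): cos²i = 0.09645 → i = 71.907°, r = 45.575°, D_min = 230.365°, rainbow angle = 50.365°.
Angular width = |52.451° − 50.365°| = 2.086°.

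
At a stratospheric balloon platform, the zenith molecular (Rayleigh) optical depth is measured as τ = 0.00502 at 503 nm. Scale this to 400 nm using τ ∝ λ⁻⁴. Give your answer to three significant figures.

τ(400 nm) = τ(503 nm) × (503/400)⁴ = 0.00502 × (1.2575)⁴ = 0.00502 × 2.5005 = 0.0126.

0.0126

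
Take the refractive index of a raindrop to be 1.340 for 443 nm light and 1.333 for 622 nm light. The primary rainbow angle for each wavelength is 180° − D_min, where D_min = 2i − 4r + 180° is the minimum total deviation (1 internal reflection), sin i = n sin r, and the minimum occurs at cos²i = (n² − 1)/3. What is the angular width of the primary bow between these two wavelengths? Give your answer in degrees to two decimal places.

At 443 nm (n = 1.340): cos²i = 0.26520 → i = 59.004°, r = 39.770°, D_min = 138.929°, rainbow angle = 41.071°.
At 622 nm (n = 1.333): cos²i = 0.25896 → i = 59.410°, r = 40.225°, D_min = 137.922°, rainbow angle = 42.078°.
Angular width = |41.071° − 42.078°| = 1.007°.

1.01°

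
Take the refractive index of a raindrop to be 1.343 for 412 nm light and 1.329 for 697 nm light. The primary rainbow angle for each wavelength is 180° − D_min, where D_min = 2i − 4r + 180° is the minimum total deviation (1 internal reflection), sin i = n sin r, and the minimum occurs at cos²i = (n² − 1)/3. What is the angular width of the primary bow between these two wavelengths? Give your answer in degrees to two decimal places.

At 412 nm (n = 1.343): cos²i = 0.26788 → i = 58.830°, r = 39.577°, D_min = 139.354°, rainbow angle = 40.646°.
At 697 nm (n = 1.329): cos²i = 0.25541 → i = 59.643°, r = 40.487°, D_min = 137.337°, rainbow angle = 42.663°.
Angular width = |40.646° − 42.663°| = 2.017°.

2.02°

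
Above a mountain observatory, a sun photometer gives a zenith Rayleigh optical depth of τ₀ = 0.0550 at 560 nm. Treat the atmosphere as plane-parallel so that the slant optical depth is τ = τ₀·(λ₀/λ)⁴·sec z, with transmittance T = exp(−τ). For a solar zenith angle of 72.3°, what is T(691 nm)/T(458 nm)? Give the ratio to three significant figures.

Airmass: sec 72.3° = 3.2891.
τ(691 nm) = 0.0550 × (560/691)⁴ × 3.2891 = 0.0550 × 0.4314 × 3.2891 = 0.0780.
τ(458 nm) = 0.0550 × (560/458)⁴ × 3.2891 = 0.0550 × 2.2351 × 3.2891 = 0.4043.
T(691)/T(458) = exp(τ_B − τ_A) = exp(0.3263) = 1.3858.

1.39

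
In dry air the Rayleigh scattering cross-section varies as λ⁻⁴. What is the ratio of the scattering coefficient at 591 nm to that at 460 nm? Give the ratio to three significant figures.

Rayleigh scattering ∝ λ⁻⁴, so the ratio of coefficients is the inverse fourth power of the wavelength ratio.
σ(591)/σ(460) = (460/591)⁴ = (0.7783)⁴ = 0.367.

0.367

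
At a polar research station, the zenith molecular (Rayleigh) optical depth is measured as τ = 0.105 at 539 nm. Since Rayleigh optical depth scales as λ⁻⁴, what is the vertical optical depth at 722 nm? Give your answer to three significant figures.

0.0326

τ(722 nm) = τ(539 nm) × (539/722)⁴ = 0.105 × (0.7465)⁴ = 0.105 × 0.3106 = 0.0326.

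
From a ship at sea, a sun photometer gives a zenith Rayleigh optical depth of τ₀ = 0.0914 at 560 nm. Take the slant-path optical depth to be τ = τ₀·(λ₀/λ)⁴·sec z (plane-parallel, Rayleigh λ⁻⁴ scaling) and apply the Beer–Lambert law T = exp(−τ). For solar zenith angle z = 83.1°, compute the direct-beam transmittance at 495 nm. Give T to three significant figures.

0.288

sec 83.1° = 8.3238.
τ = 0.0914 × (560/495)⁴ × 8.3238 = 0.0914 × 1.6381 × 8.3238 = 1.2462.
T = exp(−1.2462) = 0.2876.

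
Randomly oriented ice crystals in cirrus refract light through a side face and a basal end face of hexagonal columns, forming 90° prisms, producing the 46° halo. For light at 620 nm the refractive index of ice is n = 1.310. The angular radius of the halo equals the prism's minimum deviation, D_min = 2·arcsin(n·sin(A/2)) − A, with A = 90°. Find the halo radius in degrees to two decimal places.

45.73°

n·sin(A/2) = 1.310 × sin 45° = 1.310 × 0.7071 = 0.9263.
D_min = 2·arcsin(0.9263) − 90° = 2 × 67.867° − 90° = 45.733°.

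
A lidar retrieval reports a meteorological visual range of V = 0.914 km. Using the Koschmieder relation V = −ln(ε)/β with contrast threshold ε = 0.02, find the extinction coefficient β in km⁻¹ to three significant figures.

4.28 km⁻¹

β = −ln(0.02) / V = 3.912 / 0.914 = 4.2801 km⁻¹.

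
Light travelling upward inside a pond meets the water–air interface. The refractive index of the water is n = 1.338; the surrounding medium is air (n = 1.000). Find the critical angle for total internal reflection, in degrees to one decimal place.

48.4°

sin θ_c = n_air / n = 1.000 / 1.338 = 0.7474.
θ_c = arcsin(0.7474) = 48.36°.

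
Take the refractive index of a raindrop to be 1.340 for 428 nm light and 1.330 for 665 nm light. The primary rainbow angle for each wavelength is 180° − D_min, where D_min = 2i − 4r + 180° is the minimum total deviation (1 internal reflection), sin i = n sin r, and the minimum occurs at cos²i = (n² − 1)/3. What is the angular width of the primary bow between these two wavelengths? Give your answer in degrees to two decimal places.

1.45°

At 428 nm (n = 1.340): cos²i = 0.26520 → i = 59.004°, r = 39.770°, D_min = 138.929°, rainbow angle = 41.071°.
At 665 nm (n = 1.330): cos²i = 0.25630 → i = 59.585°, r = 40.422°, D_min = 137.484°, rainbow angle = 42.516°.
Angular width = |41.071° − 42.516°| = 1.445°.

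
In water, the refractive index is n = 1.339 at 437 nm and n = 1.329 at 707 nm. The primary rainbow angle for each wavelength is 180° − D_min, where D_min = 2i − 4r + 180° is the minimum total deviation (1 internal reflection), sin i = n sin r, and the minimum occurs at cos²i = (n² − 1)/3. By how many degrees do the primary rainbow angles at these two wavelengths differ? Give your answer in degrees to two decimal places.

At 437 nm (n = 1.339): cos²i = 0.26431 → i = 59.062°, r = 39.834°, D_min = 138.786°, rainbow angle = 41.214°.
At 707 nm (n = 1.329): cos²i = 0.25541 → i = 59.643°, r = 40.487°, D_min = 137.337°, rainbow angle = 42.663°.
Angular width = |41.214° − 42.663°| = 1.450°.

1.45°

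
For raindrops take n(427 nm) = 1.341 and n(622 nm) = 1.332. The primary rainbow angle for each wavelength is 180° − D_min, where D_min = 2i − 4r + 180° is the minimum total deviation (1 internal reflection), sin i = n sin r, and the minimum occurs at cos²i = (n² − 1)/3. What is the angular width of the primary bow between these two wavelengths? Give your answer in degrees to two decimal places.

At 427 nm (n = 1.341): cos²i = 0.26609 → i = 58.946°, r = 39.705°, D_min = 139.071°, rainbow angle = 40.929°.
At 622 nm (n = 1.332): cos²i = 0.25807 → i = 59.469°, r = 40.290°, D_min = 137.776°, rainbow angle = 42.224°.
Angular width = |40.929° − 42.224°| = 1.295°.

1.29°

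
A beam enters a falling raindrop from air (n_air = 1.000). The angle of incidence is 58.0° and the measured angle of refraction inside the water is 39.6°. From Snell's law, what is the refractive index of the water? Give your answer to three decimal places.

n = sin θ_i / sin θ_r = sin 58.0° / sin 39.6° = 0.8480 / 0.6374 = 1.3304.

1.330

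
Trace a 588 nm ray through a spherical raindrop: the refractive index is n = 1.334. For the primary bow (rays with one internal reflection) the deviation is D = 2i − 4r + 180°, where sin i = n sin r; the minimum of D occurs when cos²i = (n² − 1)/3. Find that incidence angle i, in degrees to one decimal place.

59.4°

cos²i = (1.334² − 1)/3 = (1.77956 − 1)/3 = 0.25985.
cos i = 0.50976, so i = 59.352°.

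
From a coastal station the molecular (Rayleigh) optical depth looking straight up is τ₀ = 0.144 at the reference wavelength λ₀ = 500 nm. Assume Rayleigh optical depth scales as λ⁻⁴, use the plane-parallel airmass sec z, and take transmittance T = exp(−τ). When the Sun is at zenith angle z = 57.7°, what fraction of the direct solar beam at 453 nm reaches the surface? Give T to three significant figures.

sec 57.7° = 1.8714.
τ = 0.144 × (500/453)⁴ × 1.8714 = 0.144 × 1.4842 × 1.8714 = 0.4000.
T = exp(−0.4000) = 0.6703.

0.670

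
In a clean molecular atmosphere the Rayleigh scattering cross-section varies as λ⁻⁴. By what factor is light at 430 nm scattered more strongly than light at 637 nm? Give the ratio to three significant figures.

Rayleigh scattering ∝ λ⁻⁴, so the ratio of coefficients is the inverse fourth power of the wavelength ratio.
σ(430)/σ(637) = (637/430)⁴ = (1.4814)⁴ = 4.816.

4.82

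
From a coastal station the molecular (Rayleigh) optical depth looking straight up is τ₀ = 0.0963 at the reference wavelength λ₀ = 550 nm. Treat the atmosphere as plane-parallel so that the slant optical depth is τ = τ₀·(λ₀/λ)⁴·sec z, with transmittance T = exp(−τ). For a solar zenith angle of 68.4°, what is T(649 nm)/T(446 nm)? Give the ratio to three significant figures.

Airmass: sec 68.4° = 2.7165.
τ(649 nm) = 0.0963 × (550/649)⁴ × 2.7165 = 0.0963 × 0.5158 × 2.7165 = 0.1349.
τ(446 nm) = 0.0963 × (550/446)⁴ × 2.7165 = 0.0963 × 2.3127 × 2.7165 = 0.6050.
T(649)/T(446) = exp(τ_B − τ_A) = exp(0.4701) = 1.6001.

1.60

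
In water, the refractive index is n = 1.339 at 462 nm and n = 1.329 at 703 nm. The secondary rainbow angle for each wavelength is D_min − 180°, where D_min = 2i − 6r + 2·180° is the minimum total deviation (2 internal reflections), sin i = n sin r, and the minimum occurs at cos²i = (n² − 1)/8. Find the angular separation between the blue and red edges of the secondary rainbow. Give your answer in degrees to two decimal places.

At 462 nm (n = 1.339): cos²i = 0.09912 → i = 71.650°, r = 45.141°, D_min = 232.451°, rainbow angle = 52.451°.
At 703 nm (n = 1.329): cos²i = 0.09578 → i = 71.972°, r = 45.685°, D_min = 229.837°, rainbow angle = 49.837°.
Angular width = |52.451° − 49.837°| = 2.614°.

2.61°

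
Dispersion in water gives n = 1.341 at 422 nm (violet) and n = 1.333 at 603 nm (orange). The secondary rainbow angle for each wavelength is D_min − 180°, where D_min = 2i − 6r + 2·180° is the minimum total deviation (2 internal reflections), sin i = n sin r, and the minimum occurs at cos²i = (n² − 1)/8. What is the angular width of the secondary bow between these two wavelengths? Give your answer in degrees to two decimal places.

2.08°

At 422 nm (n = 1.341): cos²i = 0.09979 → i = 71.586°, r = 45.034°, D_min = 232.966°, rainbow angle = 52.966°.
At 603 nm (n = 1.333): cos²i = 0.09711 → i = 71.843°, r = 45.466°, D_min = 230.891°, rainbow angle = 50.891°.
Angular width = |52.966° − 50.891°| = 2.075°.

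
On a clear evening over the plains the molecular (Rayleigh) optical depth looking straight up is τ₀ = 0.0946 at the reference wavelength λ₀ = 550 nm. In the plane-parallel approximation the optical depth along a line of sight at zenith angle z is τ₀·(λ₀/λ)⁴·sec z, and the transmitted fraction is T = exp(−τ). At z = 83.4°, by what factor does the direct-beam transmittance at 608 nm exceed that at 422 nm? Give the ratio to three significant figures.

6.19

Airmass: sec 83.4° = 8.7004.
τ(608 nm) = 0.0946 × (550/608)⁴ × 8.7004 = 0.0946 × 0.6696 × 8.7004 = 0.5511.
τ(422 nm) = 0.0946 × (550/422)⁴ × 8.7004 = 0.0946 × 2.8854 × 8.7004 = 2.3748.
T(608)/T(422) = exp(τ_B − τ_A) = exp(1.8237) = 6.1946.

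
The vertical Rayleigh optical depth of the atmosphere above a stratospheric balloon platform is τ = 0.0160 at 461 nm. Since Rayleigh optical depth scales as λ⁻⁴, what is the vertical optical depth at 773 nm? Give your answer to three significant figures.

0.00202

τ(773 nm) = τ(461 nm) × (461/773)⁴ = 0.0160 × (0.5964)⁴ = 0.0160 × 0.1265 = 0.0020.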